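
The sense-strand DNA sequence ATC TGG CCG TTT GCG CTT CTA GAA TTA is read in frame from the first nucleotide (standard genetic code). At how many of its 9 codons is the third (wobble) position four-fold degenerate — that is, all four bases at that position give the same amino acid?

Codon 1 ATC (Ile): third position 3-fold.
Codon 2 TGG (Trp): third position 1-fold.
Codon 3 CCG (Pro): third position 4-fold.
Codon 4 TTT (Phe): third position 2-fold.
Codon 5 GCG (Ala): third position 4-fold.
Codon 6 CTT (Leu): third position 4-fold.
Codon 7 CTA (Leu): third position 4-fold.
Codon 8 GAA (Glu): third position 2-fold.
Codon 9 TTA (Leu): third position 2-fold.
Four-fold degenerate third positions: 4.

4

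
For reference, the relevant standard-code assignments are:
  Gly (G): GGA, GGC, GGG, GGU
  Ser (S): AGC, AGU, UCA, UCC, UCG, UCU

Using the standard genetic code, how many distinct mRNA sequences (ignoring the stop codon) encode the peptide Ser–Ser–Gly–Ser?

864

Ser: 6 codons.
Ser: 6 codons.
Gly: 4 codons.
Ser: 6 codons.
6 × 6 × 4 × 6 = 864.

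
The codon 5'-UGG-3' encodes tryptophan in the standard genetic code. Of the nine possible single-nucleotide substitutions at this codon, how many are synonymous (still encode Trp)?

Position 1: none → 0 synonymous.
Position 2: none → 0 synonymous.
Position 3: none → 0 synonymous.
Total: 0 + 0 + 0 = 0.

0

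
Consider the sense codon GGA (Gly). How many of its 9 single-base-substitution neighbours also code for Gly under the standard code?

3

Position 1: none → 0 synonymous.
Position 2: none → 0 synonymous.
Position 3: GGU, GGC, GGG → 3 synonymous.
Total: 0 + 0 + 3 = 3.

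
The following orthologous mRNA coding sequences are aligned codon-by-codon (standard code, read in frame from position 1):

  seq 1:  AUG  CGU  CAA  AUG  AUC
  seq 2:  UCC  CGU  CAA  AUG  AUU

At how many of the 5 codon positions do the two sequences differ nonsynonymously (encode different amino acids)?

Codon 1: AUG Met / UCC Ser — nonsynonymous.
Codon 2: CGU Arg / CGU Arg — identical.
Codon 3: CAA Gln / CAA Gln — identical.
Codon 4: AUG Met / AUG Met — identical.
Codon 5: AUC Ile / AUU Ile — synonymous.
Nonsynonymous differences: 1.

1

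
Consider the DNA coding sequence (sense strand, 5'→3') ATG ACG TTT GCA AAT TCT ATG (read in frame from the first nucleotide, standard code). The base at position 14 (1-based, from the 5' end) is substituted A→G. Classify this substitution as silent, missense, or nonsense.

missense

Position 14 falls in codon 5: AAT → Asn.
After the substitution the codon is AGT → Ser.
Asn ≠ Ser, so this is a missense mutation.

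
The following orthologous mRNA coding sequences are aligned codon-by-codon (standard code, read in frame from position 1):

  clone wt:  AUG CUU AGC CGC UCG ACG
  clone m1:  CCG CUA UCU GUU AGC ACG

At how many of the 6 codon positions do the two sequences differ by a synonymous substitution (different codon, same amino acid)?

Codon 1: AUG Met / CCG Pro — nonsynonymous.
Codon 2: CUU Leu / CUA Leu — synonymous.
Codon 3: AGC Ser / UCU Ser — synonymous.
Codon 4: CGC Arg / GUU Val — nonsynonymous.
Codon 5: UCG Ser / AGC Ser — synonymous.
Codon 6: ACG Thr / ACG Thr — identical.
Synonymous differences: 3.

3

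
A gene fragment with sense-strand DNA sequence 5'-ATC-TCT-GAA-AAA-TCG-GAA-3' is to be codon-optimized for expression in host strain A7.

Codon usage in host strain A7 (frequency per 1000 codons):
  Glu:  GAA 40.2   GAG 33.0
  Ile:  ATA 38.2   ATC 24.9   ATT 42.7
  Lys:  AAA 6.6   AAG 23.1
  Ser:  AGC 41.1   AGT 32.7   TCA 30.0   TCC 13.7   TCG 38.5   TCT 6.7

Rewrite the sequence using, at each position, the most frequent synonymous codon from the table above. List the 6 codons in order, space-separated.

Codon 1 (Ile): best is ATT at 42.7.
Codon 2 (Ser): best is AGC at 41.1.
Codon 3 (Glu): best is GAA at 40.2.
Codon 4 (Lys): best is AAG at 23.1.
Codon 5 (Ser): best is AGC at 41.1.
Codon 6 (Glu): best is GAA at 40.2.

ATT AGC GAA AAG AGC GAA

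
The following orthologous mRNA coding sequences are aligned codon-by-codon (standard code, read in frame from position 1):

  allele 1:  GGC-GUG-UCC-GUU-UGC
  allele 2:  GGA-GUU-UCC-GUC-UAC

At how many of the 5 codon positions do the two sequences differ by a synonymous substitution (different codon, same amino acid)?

3

Codon 1: GGC Gly / GGA Gly — synonymous.
Codon 2: GUG Val / GUU Val — synonymous.
Codon 3: UCC Ser / UCC Ser — identical.
Codon 4: GUU Val / GUC Val — synonymous.
Codon 5: UGC Cys / UAC Tyr — nonsynonymous.
Synonymous differences: 3.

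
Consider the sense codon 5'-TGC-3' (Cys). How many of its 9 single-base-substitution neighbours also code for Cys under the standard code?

1

Position 1: none → 0 synonymous.
Position 2: none → 0 synonymous.
Position 3: TGT → 1 synonymous.
Total: 0 + 0 + 1 = 1.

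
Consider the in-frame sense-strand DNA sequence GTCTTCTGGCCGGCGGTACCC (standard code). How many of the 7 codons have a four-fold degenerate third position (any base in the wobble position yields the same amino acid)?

Codon 1 GTC (Val): third position 4-fold.
Codon 2 TTC (Phe): third position 2-fold.
Codon 3 TGG (Trp): third position 1-fold.
Codon 4 CCG (Pro): third position 4-fold.
Codon 5 GCG (Ala): third position 4-fold.
Codon 6 GTA (Val): third position 4-fold.
Codon 7 CCC (Pro): third position 4-fold.
Four-fold degenerate third positions: 5.

5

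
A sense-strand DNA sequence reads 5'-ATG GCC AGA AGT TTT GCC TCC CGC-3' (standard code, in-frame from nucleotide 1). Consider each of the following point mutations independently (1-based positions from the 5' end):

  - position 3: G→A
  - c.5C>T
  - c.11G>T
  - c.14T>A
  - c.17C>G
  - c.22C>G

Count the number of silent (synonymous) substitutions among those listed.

0

Codon 1: ATG (Met) → ATA (Ile) — missense.
Codon 2: GCC (Ala) → GTC (Val) — missense.
Codon 4: AGT (Ser) → ATT (Ile) — missense.
Codon 5: TTT (Phe) → TAT (Tyr) — missense.
Codon 6: GCC (Ala) → GGC (Gly) — missense.
Codon 8: CGC (Arg) → GGC (Gly) — missense.
Synonymous: 0 of 6.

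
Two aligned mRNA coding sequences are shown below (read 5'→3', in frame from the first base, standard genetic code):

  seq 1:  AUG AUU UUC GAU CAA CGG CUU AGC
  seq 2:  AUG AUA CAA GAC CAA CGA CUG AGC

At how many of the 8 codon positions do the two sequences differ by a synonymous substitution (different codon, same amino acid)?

4

Codon 1: AUG Met / AUG Met — identical.
Codon 2: AUU Ile / AUA Ile — synonymous.
Codon 3: UUC Phe / CAA Gln — nonsynonymous.
Codon 4: GAU Asp / GAC Asp — synonymous.
Codon 5: CAA Gln / CAA Gln — identical.
Codon 6: CGG Arg / CGA Arg — synonymous.
Codon 7: CUU Leu / CUG Leu — synonymous.
Codon 8: AGC Ser / AGC Ser — identical.
Synonymous differences: 4.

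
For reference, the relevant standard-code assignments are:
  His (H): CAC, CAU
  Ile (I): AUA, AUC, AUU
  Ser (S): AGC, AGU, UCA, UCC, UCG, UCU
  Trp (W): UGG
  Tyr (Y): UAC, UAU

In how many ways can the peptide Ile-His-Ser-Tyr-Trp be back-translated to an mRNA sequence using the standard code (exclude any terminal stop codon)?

72

Ile: 3 codons.
His: 2 codons.
Ser: 6 codons.
Tyr: 2 codons.
Trp: 1 codon.
3 × 2 × 6 × 2 × 1 = 72.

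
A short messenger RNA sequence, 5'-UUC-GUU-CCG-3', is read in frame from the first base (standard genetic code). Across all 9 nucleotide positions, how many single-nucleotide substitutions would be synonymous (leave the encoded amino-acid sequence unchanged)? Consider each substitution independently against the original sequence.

7

Codon 1 (UUC, Phe): 1 synonymous substitution.
Codon 2 (GUU, Val): 3 synonymous substitutions.
Codon 3 (CCG, Pro): 3 synonymous substitutions.
Total: 1 + 3 + 3 = 7.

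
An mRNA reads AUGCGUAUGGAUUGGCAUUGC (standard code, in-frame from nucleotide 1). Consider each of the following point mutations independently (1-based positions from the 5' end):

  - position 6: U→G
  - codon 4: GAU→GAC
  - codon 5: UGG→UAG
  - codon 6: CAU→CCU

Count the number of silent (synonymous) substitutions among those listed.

Codon 2: CGU (Arg) → CGG (Arg) — synonymous.
Codon 4: GAU (Asp) → GAC (Asp) — synonymous.
Codon 5: UGG (Trp) → UAG (Stop) — nonsense.
Codon 6: CAU (His) → CCU (Pro) — missense.
Synonymous: 2 of 4.

2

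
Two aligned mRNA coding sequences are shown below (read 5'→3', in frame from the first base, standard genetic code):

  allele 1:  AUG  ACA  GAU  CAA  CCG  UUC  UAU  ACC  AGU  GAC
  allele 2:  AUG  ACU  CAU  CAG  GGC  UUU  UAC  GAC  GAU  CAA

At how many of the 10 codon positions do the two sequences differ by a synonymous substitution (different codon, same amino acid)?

4

Codon 1: AUG Met / AUG Met — identical.
Codon 2: ACA Thr / ACU Thr — synonymous.
Codon 3: GAU Asp / CAU His — nonsynonymous.
Codon 4: CAA Gln / CAG Gln — synonymous.
Codon 5: CCG Pro / GGC Gly — nonsynonymous.
Codon 6: UUC Phe / UUU Phe — synonymous.
Codon 7: UAU Tyr / UAC Tyr — synonymous.
Codon 8: ACC Thr / GAC Asp — nonsynonymous.
Codon 9: AGU Ser / GAU Asp — nonsynonymous.
Codon 10: GAC Asp / CAA Gln — nonsynonymous.
Synonymous differences: 4.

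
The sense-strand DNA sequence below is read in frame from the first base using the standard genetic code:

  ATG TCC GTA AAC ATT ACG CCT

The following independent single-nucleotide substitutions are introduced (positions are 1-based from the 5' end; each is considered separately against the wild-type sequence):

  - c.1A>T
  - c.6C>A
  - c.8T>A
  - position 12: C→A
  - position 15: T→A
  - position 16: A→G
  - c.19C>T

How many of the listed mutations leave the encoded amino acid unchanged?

2

Codon 1: ATG (Met) → TTG (Leu) — missense.
Codon 2: TCC (Ser) → TCA (Ser) — synonymous.
Codon 3: GTA (Val) → GAA (Glu) — missense.
Codon 4: AAC (Asn) → AAA (Lys) — missense.
Codon 5: ATT (Ile) → ATA (Ile) — synonymous.
Codon 6: ACG (Thr) → GCG (Ala) — missense.
Codon 7: CCT (Pro) → TCT (Ser) — missense.
Synonymous: 2 of 7.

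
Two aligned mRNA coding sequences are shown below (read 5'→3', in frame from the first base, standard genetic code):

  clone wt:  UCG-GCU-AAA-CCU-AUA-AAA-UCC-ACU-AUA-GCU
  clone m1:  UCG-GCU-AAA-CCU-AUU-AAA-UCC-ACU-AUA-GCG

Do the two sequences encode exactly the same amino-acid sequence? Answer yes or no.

yes

Codon 1: UCG Ser / UCG Ser — identical.
Codon 2: GCU Ala / GCU Ala — identical.
Codon 3: AAA Lys / AAA Lys — identical.
Codon 4: CCU Pro / CCU Pro — identical.
Codon 5: AUA Ile / AUU Ile — synonymous.
Codon 6: AAA Lys / AAA Lys — identical.
Codon 7: UCC Ser / UCC Ser — identical.
Codon 8: ACU Thr / ACU Thr — identical.
Codon 9: AUA Ile / AUA Ile — identical.
Codon 10: GCU Ala / GCG Ala — synonymous.
Nonsynonymous differences: 0 → same protein.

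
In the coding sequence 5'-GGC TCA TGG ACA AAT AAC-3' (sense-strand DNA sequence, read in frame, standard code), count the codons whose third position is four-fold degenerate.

3

Codon 1 GGC (Gly): third position 4-fold.
Codon 2 TCA (Ser): third position 4-fold.
Codon 3 TGG (Trp): third position 1-fold.
Codon 4 ACA (Thr): third position 4-fold.
Codon 5 AAT (Asn): third position 2-fold.
Codon 6 AAC (Asn): third position 2-fold.
Four-fold degenerate third positions: 3.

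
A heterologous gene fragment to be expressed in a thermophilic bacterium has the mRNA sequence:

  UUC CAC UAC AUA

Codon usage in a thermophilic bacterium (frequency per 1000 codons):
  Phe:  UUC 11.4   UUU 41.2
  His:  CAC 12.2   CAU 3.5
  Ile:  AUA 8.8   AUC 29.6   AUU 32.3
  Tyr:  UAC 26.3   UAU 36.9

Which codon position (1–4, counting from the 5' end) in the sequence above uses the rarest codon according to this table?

Codon 1 UUC (Phe): 11.4 per 1000.
Codon 2 CAC (His): 12.2 per 1000.
Codon 3 UAC (Tyr): 26.3 per 1000.
Codon 4 AUA (Ile): 8.8 per 1000.
Lowest frequency is 8.8 at codon 4.

4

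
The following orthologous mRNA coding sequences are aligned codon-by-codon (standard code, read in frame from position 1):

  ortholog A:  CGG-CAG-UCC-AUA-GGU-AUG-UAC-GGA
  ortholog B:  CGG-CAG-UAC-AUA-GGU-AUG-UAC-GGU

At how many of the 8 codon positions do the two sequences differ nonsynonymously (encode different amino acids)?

1

Codon 1: CGG Arg / CGG Arg — identical.
Codon 2: CAG Gln / CAG Gln — identical.
Codon 3: UCC Ser / UAC Tyr — nonsynonymous.
Codon 4: AUA Ile / AUA Ile — identical.
Codon 5: GGU Gly / GGU Gly — identical.
Codon 6: AUG Met / AUG Met — identical.
Codon 7: UAC Tyr / UAC Tyr — identical.
Codon 8: GGA Gly / GGU Gly — synonymous.
Nonsynonymous differences: 1.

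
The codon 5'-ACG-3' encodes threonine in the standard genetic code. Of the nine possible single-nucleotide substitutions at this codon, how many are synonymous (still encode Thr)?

Position 1: none → 0 synonymous.
Position 2: none → 0 synonymous.
Position 3: ACU, ACC, ACA → 3 synonymous.
Total: 0 + 0 + 3 = 3.

3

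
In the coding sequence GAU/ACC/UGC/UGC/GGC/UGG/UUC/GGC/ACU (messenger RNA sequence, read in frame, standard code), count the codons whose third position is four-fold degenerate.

Codon 1 GAU (Asp): third position 2-fold.
Codon 2 ACC (Thr): third position 4-fold.
Codon 3 UGC (Cys): third position 2-fold.
Codon 4 UGC (Cys): third position 2-fold.
Codon 5 GGC (Gly): third position 4-fold.
Codon 6 UGG (Trp): third position 1-fold.
Codon 7 UUC (Phe): third position 2-fold.
Codon 8 GGC (Gly): third position 4-fold.
Codon 9 ACU (Thr): third position 4-fold.
Four-fold degenerate third positions: 4.

4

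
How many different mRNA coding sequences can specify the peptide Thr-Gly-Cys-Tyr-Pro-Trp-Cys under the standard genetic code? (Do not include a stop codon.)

512

Thr: 4 codons.
Gly: 4 codons.
Cys: 2 codons.
Tyr: 2 codons.
Pro: 4 codons.
Trp: 1 codon.
Cys: 2 codons.
4 × 4 × 2 × 2 × 4 × 1 × 2 = 512.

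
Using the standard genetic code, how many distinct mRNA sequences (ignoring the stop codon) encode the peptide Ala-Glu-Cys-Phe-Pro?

128

Ala: 4 codons.
Glu: 2 codons.
Cys: 2 codons.
Phe: 2 codons.
Pro: 4 codons.
4 × 2 × 2 × 2 × 4 = 128.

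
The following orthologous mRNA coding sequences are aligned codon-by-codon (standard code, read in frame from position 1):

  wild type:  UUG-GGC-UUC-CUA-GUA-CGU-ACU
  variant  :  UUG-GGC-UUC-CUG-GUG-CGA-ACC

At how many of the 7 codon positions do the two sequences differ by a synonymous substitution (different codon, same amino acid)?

Codon 1: UUG Leu / UUG Leu — identical.
Codon 2: GGC Gly / GGC Gly — identical.
Codon 3: UUC Phe / UUC Phe — identical.
Codon 4: CUA Leu / CUG Leu — synonymous.
Codon 5: GUA Val / GUG Val — synonymous.
Codon 6: CGU Arg / CGA Arg — synonymous.
Codon 7: ACU Thr / ACC Thr — synonymous.
Synonymous differences: 4.

4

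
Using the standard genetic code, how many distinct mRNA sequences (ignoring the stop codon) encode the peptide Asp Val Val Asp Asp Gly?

Asp: 2 codons.
Val: 4 codons.
Val: 4 codons.
Asp: 2 codons.
Asp: 2 codons.
Gly: 4 codons.
2 × 4 × 4 × 2 × 2 × 4 = 512.

512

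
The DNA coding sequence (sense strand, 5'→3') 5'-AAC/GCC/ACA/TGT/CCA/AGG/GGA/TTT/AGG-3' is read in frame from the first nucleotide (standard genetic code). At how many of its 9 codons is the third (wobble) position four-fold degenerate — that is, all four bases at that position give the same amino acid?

4

Codon 1 AAC (Asn): third position 2-fold.
Codon 2 GCC (Ala): third position 4-fold.
Codon 3 ACA (Thr): third position 4-fold.
Codon 4 TGT (Cys): third position 2-fold.
Codon 5 CCA (Pro): third position 4-fold.
Codon 6 AGG (Arg): third position 2-fold.
Codon 7 GGA (Gly): third position 4-fold.
Codon 8 TTT (Phe): third position 2-fold.
Codon 9 AGG (Arg): third position 2-fold.
Four-fold degenerate third positions: 4.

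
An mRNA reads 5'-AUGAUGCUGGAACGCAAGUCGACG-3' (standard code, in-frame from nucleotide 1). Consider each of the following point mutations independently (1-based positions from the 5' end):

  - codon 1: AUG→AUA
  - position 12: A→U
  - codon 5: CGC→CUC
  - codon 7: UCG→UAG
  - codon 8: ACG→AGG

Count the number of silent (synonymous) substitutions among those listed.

0

Codon 1: AUG (Met) → AUA (Ile) — missense.
Codon 4: GAA (Glu) → GAU (Asp) — missense.
Codon 5: CGC (Arg) → CUC (Leu) — missense.
Codon 7: UCG (Ser) → UAG (Stop) — nonsense.
Codon 8: ACG (Thr) → AGG (Arg) — missense.
Synonymous: 0 of 5.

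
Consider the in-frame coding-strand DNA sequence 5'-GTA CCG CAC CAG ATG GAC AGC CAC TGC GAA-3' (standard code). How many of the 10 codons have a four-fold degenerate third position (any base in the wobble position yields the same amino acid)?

Codon 1 GTA (Val): third position 4-fold.
Codon 2 CCG (Pro): third position 4-fold.
Codon 3 CAC (His): third position 2-fold.
Codon 4 CAG (Gln): third position 2-fold.
Codon 5 ATG (Met): third position 1-fold.
Codon 6 GAC (Asp): third position 2-fold.
Codon 7 AGC (Ser): third position 2-fold.
Codon 8 CAC (His): third position 2-fold.
Codon 9 TGC (Cys): third position 2-fold.
Codon 10 GAA (Glu): third position 2-fold.
Four-fold degenerate third positions: 2.

2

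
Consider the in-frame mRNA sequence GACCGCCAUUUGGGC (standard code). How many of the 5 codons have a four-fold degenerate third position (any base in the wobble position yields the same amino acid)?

Codon 1 GAC (Asp): third position 2-fold.
Codon 2 CGC (Arg): third position 4-fold.
Codon 3 CAU (His): third position 2-fold.
Codon 4 UUG (Leu): third position 2-fold.
Codon 5 GGC (Gly): third position 4-fold.
Four-fold degenerate third positions: 2.

2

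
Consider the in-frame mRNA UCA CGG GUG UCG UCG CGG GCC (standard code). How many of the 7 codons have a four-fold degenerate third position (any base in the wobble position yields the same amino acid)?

7

Codon 1 UCA (Ser): third position 4-fold.
Codon 2 CGG (Arg): third position 4-fold.
Codon 3 GUG (Val): third position 4-fold.
Codon 4 UCG (Ser): third position 4-fold.
Codon 5 UCG (Ser): third position 4-fold.
Codon 6 CGG (Arg): third position 4-fold.
Codon 7 GCC (Ala): third position 4-fold.
Four-fold degenerate third positions: 7.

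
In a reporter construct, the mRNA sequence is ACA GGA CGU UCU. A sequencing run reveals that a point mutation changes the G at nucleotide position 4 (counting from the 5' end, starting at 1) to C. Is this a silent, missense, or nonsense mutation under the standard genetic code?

Position 4 falls in codon 2: GGA → Gly.
After the substitution the codon is CGA → Arg.
Gly ≠ Arg, so this is a missense mutation.

missense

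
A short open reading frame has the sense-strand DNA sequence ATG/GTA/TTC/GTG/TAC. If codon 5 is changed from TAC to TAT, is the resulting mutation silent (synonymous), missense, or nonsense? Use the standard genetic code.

silent

Position 15 falls in codon 5: TAC → Tyr.
After the substitution the codon is TAT → Tyr.
Both encode Tyr, so the change is synonymous.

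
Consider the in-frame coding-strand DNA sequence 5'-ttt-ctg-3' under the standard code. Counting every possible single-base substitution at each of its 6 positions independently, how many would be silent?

Codon 1 (TTT, Phe): 1 synonymous substitution.
Codon 2 (CTG, Leu): 4 synonymous substitutions.
Total: 1 + 4 = 5.

5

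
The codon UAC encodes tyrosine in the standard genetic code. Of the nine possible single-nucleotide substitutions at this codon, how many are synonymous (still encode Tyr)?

1

Position 1: none → 0 synonymous.
Position 2: none → 0 synonymous.
Position 3: UAU → 1 synonymous.
Total: 0 + 0 + 1 = 1.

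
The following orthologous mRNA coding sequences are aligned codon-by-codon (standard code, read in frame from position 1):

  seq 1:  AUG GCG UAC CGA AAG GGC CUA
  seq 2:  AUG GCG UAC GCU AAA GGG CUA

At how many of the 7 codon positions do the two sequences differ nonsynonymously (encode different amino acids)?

Codon 1: AUG Met / AUG Met — identical.
Codon 2: GCG Ala / GCG Ala — identical.
Codon 3: UAC Tyr / UAC Tyr — identical.
Codon 4: CGA Arg / GCU Ala — nonsynonymous.
Codon 5: AAG Lys / AAA Lys — synonymous.
Codon 6: GGC Gly / GGG Gly — synonymous.
Codon 7: CUA Leu / CUA Leu — identical.
Nonsynonymous differences: 1.

1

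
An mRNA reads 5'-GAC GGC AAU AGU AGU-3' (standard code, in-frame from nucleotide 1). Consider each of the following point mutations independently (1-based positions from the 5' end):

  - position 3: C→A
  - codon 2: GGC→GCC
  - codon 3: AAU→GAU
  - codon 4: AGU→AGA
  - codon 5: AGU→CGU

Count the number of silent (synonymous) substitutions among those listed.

Codon 1: GAC (Asp) → GAA (Glu) — missense.
Codon 2: GGC (Gly) → GCC (Ala) — missense.
Codon 3: AAU (Asn) → GAU (Asp) — missense.
Codon 4: AGU (Ser) → AGA (Arg) — missense.
Codon 5: AGU (Ser) → CGU (Arg) — missense.
Synonymous: 0 of 5.

0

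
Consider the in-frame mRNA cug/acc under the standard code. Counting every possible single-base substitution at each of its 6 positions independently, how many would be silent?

Codon 1 (CUG, Leu): 4 synonymous substitutions.
Codon 2 (ACC, Thr): 3 synonymous substitutions.
Total: 4 + 3 = 7.

7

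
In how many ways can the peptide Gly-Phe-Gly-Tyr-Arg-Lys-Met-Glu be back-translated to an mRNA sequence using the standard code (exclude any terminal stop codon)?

1536

Gly: 4 codons.
Phe: 2 codons.
Gly: 4 codons.
Tyr: 2 codons.
Arg: 6 codons.
Lys: 2 codons.
Met: 1 codon.
Glu: 2 codons.
4 × 2 × 4 × 2 × 6 × 2 × 1 × 2 = 1536.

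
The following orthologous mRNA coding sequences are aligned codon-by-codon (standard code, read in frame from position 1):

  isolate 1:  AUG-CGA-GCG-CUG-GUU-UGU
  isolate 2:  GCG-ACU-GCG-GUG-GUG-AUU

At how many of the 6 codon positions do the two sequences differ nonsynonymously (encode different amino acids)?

Codon 1: AUG Met / GCG Ala — nonsynonymous.
Codon 2: CGA Arg / ACU Thr — nonsynonymous.
Codon 3: GCG Ala / GCG Ala — identical.
Codon 4: CUG Leu / GUG Val — nonsynonymous.
Codon 5: GUU Val / GUG Val — synonymous.
Codon 6: UGU Cys / AUU Ile — nonsynonymous.
Nonsynonymous differences: 4.

4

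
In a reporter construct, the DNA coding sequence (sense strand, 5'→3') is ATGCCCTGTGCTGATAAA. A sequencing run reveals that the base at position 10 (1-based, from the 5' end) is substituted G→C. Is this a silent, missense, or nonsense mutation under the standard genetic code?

Position 10 falls in codon 4: GCT → Ala.
After the substitution the codon is CCT → Pro.
Ala ≠ Pro, so this is a missense mutation.

missense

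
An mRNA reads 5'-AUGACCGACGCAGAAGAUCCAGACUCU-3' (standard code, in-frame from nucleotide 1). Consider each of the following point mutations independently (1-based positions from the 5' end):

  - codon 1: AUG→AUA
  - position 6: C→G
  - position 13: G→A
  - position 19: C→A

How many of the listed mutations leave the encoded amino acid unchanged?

1

Codon 1: AUG (Met) → AUA (Ile) — missense.
Codon 2: ACC (Thr) → ACG (Thr) — synonymous.
Codon 5: GAA (Glu) → AAA (Lys) — missense.
Codon 7: CCA (Pro) → ACA (Thr) — missense.
Synonymous: 1 of 4.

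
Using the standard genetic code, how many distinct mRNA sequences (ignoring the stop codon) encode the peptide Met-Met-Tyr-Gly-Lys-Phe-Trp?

32

Met: 1 codon.
Met: 1 codon.
Tyr: 2 codons.
Gly: 4 codons.
Lys: 2 codons.
Phe: 2 codons.
Trp: 1 codon.
1 × 1 × 2 × 4 × 2 × 2 × 1 = 32.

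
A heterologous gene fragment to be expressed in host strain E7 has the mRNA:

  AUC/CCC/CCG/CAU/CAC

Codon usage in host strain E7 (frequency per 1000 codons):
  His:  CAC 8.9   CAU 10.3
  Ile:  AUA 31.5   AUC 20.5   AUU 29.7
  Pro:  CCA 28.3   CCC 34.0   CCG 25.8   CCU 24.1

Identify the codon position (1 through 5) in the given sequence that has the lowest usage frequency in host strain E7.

Codon 1 AUC (Ile): 20.5 per 1000.
Codon 2 CCC (Pro): 34.0 per 1000.
Codon 3 CCG (Pro): 25.8 per 1000.
Codon 4 CAU (His): 10.3 per 1000.
Codon 5 CAC (His): 8.9 per 1000.
Lowest frequency is 8.9 at codon 5.

5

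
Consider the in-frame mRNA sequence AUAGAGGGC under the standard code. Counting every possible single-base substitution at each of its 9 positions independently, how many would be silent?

6

Codon 1 (AUA, Ile): 2 synonymous substitutions.
Codon 2 (GAG, Glu): 1 synonymous substitution.
Codon 3 (GGC, Gly): 3 synonymous substitutions.
Total: 2 + 1 + 3 = 6.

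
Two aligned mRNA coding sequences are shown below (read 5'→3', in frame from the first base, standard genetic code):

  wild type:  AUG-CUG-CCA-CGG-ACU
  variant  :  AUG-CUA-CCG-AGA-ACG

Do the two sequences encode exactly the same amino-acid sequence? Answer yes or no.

Codon 1: AUG Met / AUG Met — identical.
Codon 2: CUG Leu / CUA Leu — synonymous.
Codon 3: CCA Pro / CCG Pro — synonymous.
Codon 4: CGG Arg / AGA Arg — synonymous.
Codon 5: ACU Thr / ACG Thr — synonymous.
Nonsynonymous differences: 0 → same protein.

yes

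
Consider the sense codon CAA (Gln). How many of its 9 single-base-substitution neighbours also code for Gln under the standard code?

1

Position 1: none → 0 synonymous.
Position 2: none → 0 synonymous.
Position 3: CAG → 1 synonymous.
Total: 0 + 0 + 1 = 1.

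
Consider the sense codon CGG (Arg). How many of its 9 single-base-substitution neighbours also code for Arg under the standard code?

4

Position 1: AGG → 1 synonymous.
Position 2: none → 0 synonymous.
Position 3: CGU, CGC, CGA → 3 synonymous.
Total: 1 + 0 + 3 = 4.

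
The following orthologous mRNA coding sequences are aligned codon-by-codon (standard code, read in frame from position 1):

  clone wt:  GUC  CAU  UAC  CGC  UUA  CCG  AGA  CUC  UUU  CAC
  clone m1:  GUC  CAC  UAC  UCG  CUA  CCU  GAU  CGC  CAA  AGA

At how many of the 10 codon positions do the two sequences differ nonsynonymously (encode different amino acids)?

5

Codon 1: GUC Val / GUC Val — identical.
Codon 2: CAU His / CAC His — synonymous.
Codon 3: UAC Tyr / UAC Tyr — identical.
Codon 4: CGC Arg / UCG Ser — nonsynonymous.
Codon 5: UUA Leu / CUA Leu — synonymous.
Codon 6: CCG Pro / CCU Pro — synonymous.
Codon 7: AGA Arg / GAU Asp — nonsynonymous.
Codon 8: CUC Leu / CGC Arg — nonsynonymous.
Codon 9: UUU Phe / CAA Gln — nonsynonymous.
Codon 10: CAC His / AGA Arg — nonsynonymous.
Nonsynonymous differences: 5.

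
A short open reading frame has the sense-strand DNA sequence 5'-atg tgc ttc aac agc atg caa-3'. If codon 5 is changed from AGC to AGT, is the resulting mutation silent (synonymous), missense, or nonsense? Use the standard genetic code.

Position 15 falls in codon 5: AGC → Ser.
After the substitution the codon is AGT → Ser.
Both encode Ser, so the change is synonymous.

silent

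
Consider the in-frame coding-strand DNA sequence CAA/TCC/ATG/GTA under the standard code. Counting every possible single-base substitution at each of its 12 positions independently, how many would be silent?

7

Codon 1 (CAA, Gln): 1 synonymous substitution.
Codon 2 (TCC, Ser): 3 synonymous substitutions.
Codon 3 (ATG, Met): 0 synonymous substitutions.
Codon 4 (GTA, Val): 3 synonymous substitutions.
Total: 1 + 3 + 0 + 3 = 7.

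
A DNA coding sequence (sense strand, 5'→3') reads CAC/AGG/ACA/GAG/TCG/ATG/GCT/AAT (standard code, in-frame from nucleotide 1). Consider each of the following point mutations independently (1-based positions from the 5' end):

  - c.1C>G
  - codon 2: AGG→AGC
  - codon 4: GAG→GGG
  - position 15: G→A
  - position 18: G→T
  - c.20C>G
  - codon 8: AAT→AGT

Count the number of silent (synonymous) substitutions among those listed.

Codon 1: CAC (His) → GAC (Asp) — missense.
Codon 2: AGG (Arg) → AGC (Ser) — missense.
Codon 4: GAG (Glu) → GGG (Gly) — missense.
Codon 5: TCG (Ser) → TCA (Ser) — synonymous.
Codon 6: ATG (Met) → ATT (Ile) — missense.
Codon 7: GCT (Ala) → GGT (Gly) — missense.
Codon 8: AAT (Asn) → AGT (Ser) — missense.
Synonymous: 1 of 7.

1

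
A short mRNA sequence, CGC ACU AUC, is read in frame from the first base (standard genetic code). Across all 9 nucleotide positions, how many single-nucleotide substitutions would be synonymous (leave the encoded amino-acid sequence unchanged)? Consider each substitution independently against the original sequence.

8

Codon 1 (CGC, Arg): 3 synonymous substitutions.
Codon 2 (ACU, Thr): 3 synonymous substitutions.
Codon 3 (AUC, Ile): 2 synonymous substitutions.
Total: 3 + 3 + 2 = 8.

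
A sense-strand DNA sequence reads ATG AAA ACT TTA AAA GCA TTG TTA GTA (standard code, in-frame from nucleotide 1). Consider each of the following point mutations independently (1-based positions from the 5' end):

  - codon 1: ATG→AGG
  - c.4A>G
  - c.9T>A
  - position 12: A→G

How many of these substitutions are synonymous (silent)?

2

Codon 1: ATG (Met) → AGG (Arg) — missense.
Codon 2: AAA (Lys) → GAA (Glu) — missense.
Codon 3: ACT (Thr) → ACA (Thr) — synonymous.
Codon 4: TTA (Leu) → TTG (Leu) — synonymous.
Synonymous: 2 of 4.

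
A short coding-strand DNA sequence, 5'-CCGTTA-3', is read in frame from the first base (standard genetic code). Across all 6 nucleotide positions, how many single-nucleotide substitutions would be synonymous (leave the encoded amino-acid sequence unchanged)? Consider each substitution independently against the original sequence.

5

Codon 1 (CCG, Pro): 3 synonymous substitutions.
Codon 2 (TTA, Leu): 2 synonymous substitutions.
Total: 3 + 2 = 5.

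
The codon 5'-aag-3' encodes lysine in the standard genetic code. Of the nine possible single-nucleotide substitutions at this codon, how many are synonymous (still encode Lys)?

1

Position 1: none → 0 synonymous.
Position 2: none → 0 synonymous.
Position 3: AAA → 1 synonymous.
Total: 0 + 0 + 1 = 1.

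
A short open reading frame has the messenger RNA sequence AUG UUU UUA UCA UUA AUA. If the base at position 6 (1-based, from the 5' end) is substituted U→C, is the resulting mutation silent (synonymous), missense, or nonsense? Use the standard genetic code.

Position 6 falls in codon 2: UUU → Phe.
After the substitution the codon is UUC → Phe.
Both encode Phe, so the change is synonymous.

silent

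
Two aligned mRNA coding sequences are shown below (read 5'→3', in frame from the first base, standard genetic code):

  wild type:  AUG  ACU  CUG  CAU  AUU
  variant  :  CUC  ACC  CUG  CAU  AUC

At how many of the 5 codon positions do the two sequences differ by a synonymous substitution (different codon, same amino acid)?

Codon 1: AUG Met / CUC Leu — nonsynonymous.
Codon 2: ACU Thr / ACC Thr — synonymous.
Codon 3: CUG Leu / CUG Leu — identical.
Codon 4: CAU His / CAU His — identical.
Codon 5: AUU Ile / AUC Ile — synonymous.
Synonymous differences: 2.

2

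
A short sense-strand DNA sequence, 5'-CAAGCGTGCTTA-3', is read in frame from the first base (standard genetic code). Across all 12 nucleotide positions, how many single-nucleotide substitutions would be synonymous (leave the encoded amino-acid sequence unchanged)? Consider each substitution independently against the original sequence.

7

Codon 1 (CAA, Gln): 1 synonymous substitution.
Codon 2 (GCG, Ala): 3 synonymous substitutions.
Codon 3 (TGC, Cys): 1 synonymous substitution.
Codon 4 (TTA, Leu): 2 synonymous substitutions.
Total: 1 + 3 + 1 + 2 = 7.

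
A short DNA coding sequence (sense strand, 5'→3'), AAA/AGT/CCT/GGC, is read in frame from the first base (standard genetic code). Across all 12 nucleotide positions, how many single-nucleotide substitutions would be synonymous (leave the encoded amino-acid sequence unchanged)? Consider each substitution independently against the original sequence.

Codon 1 (AAA, Lys): 1 synonymous substitution.
Codon 2 (AGT, Ser): 1 synonymous substitution.
Codon 3 (CCT, Pro): 3 synonymous substitutions.
Codon 4 (GGC, Gly): 3 synonymous substitutions.
Total: 1 + 1 + 3 + 3 = 8.

8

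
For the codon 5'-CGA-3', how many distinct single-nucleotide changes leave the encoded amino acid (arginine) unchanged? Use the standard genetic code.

4

Position 1: AGA → 1 synonymous.
Position 2: none → 0 synonymous.
Position 3: CGT, CGC, CGG → 3 synonymous.
Total: 1 + 0 + 3 = 4.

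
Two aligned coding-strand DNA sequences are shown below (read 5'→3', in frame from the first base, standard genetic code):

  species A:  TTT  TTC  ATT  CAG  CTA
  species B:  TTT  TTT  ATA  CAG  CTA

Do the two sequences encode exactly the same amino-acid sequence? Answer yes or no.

yes

Codon 1: TTT Phe / TTT Phe — identical.
Codon 2: TTC Phe / TTT Phe — synonymous.
Codon 3: ATT Ile / ATA Ile — synonymous.
Codon 4: CAG Gln / CAG Gln — identical.
Codon 5: CTA Leu / CTA Leu — identical.
Nonsynonymous differences: 0 → same protein.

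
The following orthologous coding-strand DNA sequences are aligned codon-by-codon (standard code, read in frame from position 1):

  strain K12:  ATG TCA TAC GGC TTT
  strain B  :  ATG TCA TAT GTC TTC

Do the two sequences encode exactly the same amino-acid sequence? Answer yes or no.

no

Codon 1: ATG Met / ATG Met — identical.
Codon 2: TCA Ser / TCA Ser — identical.
Codon 3: TAC Tyr / TAT Tyr — synonymous.
Codon 4: GGC Gly / GTC Val — nonsynonymous.
Codon 5: TTT Phe / TTC Phe — synonymous.
Nonsynonymous differences: 1 → different protein.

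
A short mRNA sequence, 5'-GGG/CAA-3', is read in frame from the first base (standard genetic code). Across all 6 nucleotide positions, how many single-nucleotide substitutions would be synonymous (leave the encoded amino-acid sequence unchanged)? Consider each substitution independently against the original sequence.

4

Codon 1 (GGG, Gly): 3 synonymous substitutions.
Codon 2 (CAA, Gln): 1 synonymous substitution.
Total: 3 + 1 = 4.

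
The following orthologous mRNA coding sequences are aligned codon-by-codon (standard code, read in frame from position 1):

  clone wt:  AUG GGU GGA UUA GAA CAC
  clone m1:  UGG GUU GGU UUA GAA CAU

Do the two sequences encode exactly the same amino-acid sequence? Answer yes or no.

Codon 1: AUG Met / UGG Trp — nonsynonymous.
Codon 2: GGU Gly / GUU Val — nonsynonymous.
Codon 3: GGA Gly / GGU Gly — synonymous.
Codon 4: UUA Leu / UUA Leu — identical.
Codon 5: GAA Glu / GAA Glu — identical.
Codon 6: CAC His / CAU His — synonymous.
Nonsynonymous differences: 2 → different protein.

no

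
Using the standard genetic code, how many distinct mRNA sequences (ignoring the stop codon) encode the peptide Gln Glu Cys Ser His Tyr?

Gln: 2 codons.
Glu: 2 codons.
Cys: 2 codons.
Ser: 6 codons.
His: 2 codons.
Tyr: 2 codons.
2 × 2 × 2 × 6 × 2 × 2 = 192.

192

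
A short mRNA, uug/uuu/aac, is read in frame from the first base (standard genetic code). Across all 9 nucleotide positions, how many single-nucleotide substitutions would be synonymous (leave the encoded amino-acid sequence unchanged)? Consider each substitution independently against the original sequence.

Codon 1 (UUG, Leu): 2 synonymous substitutions.
Codon 2 (UUU, Phe): 1 synonymous substitution.
Codon 3 (AAC, Asn): 1 synonymous substitution.
Total: 2 + 1 + 1 = 4.

4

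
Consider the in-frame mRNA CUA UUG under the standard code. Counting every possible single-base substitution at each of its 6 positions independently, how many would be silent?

Codon 1 (CUA, Leu): 4 synonymous substitutions.
Codon 2 (UUG, Leu): 2 synonymous substitutions.
Total: 4 + 2 = 6.

6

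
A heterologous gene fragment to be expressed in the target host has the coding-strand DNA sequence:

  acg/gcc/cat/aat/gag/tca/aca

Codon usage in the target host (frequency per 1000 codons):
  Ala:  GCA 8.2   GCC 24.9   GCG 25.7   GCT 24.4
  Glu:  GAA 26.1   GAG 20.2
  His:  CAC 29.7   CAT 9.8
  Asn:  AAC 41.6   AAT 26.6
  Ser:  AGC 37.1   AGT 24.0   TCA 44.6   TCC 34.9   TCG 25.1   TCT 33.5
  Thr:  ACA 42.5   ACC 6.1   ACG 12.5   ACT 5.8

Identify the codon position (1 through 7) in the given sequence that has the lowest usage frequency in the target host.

3

Codon 1 ACG (Thr): 12.5 per 1000.
Codon 2 GCC (Ala): 24.9 per 1000.
Codon 3 CAT (His): 9.8 per 1000.
Codon 4 AAT (Asn): 26.6 per 1000.
Codon 5 GAG (Glu): 20.2 per 1000.
Codon 6 TCA (Ser): 44.6 per 1000.
Codon 7 ACA (Thr): 42.5 per 1000.
Lowest frequency is 9.8 at codon 3.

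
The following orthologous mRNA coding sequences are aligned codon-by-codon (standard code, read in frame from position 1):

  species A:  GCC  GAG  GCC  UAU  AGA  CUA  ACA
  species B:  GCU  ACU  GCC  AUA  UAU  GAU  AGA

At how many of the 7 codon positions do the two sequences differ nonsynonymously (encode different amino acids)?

5

Codon 1: GCC Ala / GCU Ala — synonymous.
Codon 2: GAG Glu / ACU Thr — nonsynonymous.
Codon 3: GCC Ala / GCC Ala — identical.
Codon 4: UAU Tyr / AUA Ile — nonsynonymous.
Codon 5: AGA Arg / UAU Tyr — nonsynonymous.
Codon 6: CUA Leu / GAU Asp — nonsynonymous.
Codon 7: ACA Thr / AGA Arg — nonsynonymous.
Nonsynonymous differences: 5.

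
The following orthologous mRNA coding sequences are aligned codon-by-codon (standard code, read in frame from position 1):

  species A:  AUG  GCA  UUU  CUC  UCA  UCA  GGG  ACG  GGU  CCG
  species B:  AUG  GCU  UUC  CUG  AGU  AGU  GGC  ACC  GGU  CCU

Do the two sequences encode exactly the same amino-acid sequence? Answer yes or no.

Codon 1: AUG Met / AUG Met — identical.
Codon 2: GCA Ala / GCU Ala — synonymous.
Codon 3: UUU Phe / UUC Phe — synonymous.
Codon 4: CUC Leu / CUG Leu — synonymous.
Codon 5: UCA Ser / AGU Ser — synonymous.
Codon 6: UCA Ser / AGU Ser — synonymous.
Codon 7: GGG Gly / GGC Gly — synonymous.
Codon 8: ACG Thr / ACC Thr — synonymous.
Codon 9: GGU Gly / GGU Gly — identical.
Codon 10: CCG Pro / CCU Pro — synonymous.
Nonsynonymous differences: 0 → same protein.

yes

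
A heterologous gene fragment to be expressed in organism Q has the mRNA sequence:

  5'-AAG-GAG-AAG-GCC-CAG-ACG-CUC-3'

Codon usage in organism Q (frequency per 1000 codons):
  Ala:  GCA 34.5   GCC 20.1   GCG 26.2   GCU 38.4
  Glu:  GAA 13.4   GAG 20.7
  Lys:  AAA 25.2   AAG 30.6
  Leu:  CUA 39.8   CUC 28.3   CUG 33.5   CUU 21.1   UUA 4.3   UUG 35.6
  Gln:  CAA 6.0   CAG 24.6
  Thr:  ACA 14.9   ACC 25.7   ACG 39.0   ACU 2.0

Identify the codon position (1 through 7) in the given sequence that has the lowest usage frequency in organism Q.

Codon 1 AAG (Lys): 30.6 per 1000.
Codon 2 GAG (Glu): 20.7 per 1000.
Codon 3 AAG (Lys): 30.6 per 1000.
Codon 4 GCC (Ala): 20.1 per 1000.
Codon 5 CAG (Gln): 24.6 per 1000.
Codon 6 ACG (Thr): 39.0 per 1000.
Codon 7 CUC (Leu): 28.3 per 1000.
Lowest frequency is 20.1 at codon 4.

4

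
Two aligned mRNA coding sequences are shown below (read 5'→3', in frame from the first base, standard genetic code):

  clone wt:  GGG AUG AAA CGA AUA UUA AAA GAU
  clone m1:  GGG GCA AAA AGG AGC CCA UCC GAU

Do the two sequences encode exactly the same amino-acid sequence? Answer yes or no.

Codon 1: GGG Gly / GGG Gly — identical.
Codon 2: AUG Met / GCA Ala — nonsynonymous.
Codon 3: AAA Lys / AAA Lys — identical.
Codon 4: CGA Arg / AGG Arg — synonymous.
Codon 5: AUA Ile / AGC Ser — nonsynonymous.
Codon 6: UUA Leu / CCA Pro — nonsynonymous.
Codon 7: AAA Lys / UCC Ser — nonsynonymous.
Codon 8: GAU Asp / GAU Asp — identical.
Nonsynonymous differences: 4 → different protein.

no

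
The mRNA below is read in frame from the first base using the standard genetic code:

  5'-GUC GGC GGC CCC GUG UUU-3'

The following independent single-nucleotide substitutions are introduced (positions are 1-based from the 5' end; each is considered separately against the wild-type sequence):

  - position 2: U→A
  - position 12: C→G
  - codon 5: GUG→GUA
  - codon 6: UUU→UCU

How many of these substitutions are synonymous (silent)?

2

Codon 1: GUC (Val) → GAC (Asp) — missense.
Codon 4: CCC (Pro) → CCG (Pro) — synonymous.
Codon 5: GUG (Val) → GUA (Val) — synonymous.
Codon 6: UUU (Phe) → UCU (Ser) — missense.
Synonymous: 2 of 4.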